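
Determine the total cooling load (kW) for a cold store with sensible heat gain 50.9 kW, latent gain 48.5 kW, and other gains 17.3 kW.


Q_total = Q_s + Q_l + Q_misc
Q_total = 50.9 + 48.5 + 17.3
Q_total = 116.7 kW

116.7


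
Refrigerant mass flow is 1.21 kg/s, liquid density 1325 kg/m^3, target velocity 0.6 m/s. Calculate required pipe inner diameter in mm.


A = m_dot / (rho * v) = 1.21 / (1325 * 0.6) = 0.001522012579 m^2
d = sqrt(4*A/pi) * 1000
d = 44.0 mm

44.0


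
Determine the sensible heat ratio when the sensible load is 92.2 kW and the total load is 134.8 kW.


SHR = Q_sensible / Q_total
SHR = 92.2 / 134.8
SHR = 0.684

0.684


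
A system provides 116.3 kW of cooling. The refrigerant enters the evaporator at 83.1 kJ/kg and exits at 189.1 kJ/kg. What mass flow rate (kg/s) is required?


dh = 189.1 - 83.1 = 106.0 kJ/kg
m_dot = Q / dh = 116.3 / 106.0 = 1.0972 kg/s

1.0972


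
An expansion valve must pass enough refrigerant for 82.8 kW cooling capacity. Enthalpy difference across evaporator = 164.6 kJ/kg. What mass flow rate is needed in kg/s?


m_dot = Q / dh
m_dot = 82.8 / 164.6
m_dot = 0.503 kg/s

0.503


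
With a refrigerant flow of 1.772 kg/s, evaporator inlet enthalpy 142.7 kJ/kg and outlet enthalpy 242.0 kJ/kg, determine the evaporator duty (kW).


dh = 242.0 - 142.7 = 99.3 kJ/kg
Q_evap = m_dot * dh = 1.772 * 99.3
Q_evap = 175.96 kW

175.96


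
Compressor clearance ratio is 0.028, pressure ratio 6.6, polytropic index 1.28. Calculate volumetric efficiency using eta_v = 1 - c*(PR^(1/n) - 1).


PR^(1/n) = 6.6^(1/1.28) = 4.3678599
eta_v = 1 - 0.028 * (4.3678599 - 1)
eta_v = 0.9057

0.9057


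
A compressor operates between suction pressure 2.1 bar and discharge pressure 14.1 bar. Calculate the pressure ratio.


PR = P_high / P_low
PR = 14.1 / 2.1
PR = 6.714

6.714


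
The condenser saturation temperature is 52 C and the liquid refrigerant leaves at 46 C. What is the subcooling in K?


Subcooling = T_cond - T_liquid
Subcooling = 52 - 46
Subcooling = 6 K

6


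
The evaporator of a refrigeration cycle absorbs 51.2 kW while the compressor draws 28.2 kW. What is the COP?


COP = Q_evap / W
COP = 51.2 / 28.2
COP = 1.816

1.816


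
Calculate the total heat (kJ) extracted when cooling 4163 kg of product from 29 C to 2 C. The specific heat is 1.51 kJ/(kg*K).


dT = 29 - (2) = 27 K
Q = m * cp * dT = 4163 * 1.51 * 27
Q = 169726 kJ

169726


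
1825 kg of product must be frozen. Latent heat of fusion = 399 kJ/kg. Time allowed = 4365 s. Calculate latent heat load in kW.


Q_lat = m * h_fg / t
Q_lat = 1825 * 399 / 4365
Q_lat = 166.82 kW

166.82


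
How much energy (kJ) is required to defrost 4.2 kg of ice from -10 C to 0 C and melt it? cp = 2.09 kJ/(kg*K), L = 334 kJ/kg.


Sensible heat = cp * dT = 2.09 * 10 = 20.9 kJ/kg
Total per kg = 20.9 + 334 = 354.9 kJ/kg
Q = m * total = 4.2 * 354.9
Q = 1490.6 kJ

1490.6


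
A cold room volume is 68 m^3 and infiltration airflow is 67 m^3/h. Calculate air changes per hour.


ACH = flow / volume
ACH = 67 / 68
ACH = 0.985

0.985


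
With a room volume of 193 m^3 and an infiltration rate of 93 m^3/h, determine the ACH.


ACH = flow / volume
ACH = 93 / 193
ACH = 0.482

0.482


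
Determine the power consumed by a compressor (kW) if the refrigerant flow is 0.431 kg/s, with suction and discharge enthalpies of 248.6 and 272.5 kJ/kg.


dh = 272.5 - 248.6 = 23.9 kJ/kg
W = m_dot * dh = 0.431 * 23.9 = 10.3 kW

10.3


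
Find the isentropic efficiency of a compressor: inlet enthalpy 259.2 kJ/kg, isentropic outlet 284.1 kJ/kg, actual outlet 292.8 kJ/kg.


dh_ideal = 284.1 - 259.2 = 24.9 kJ/kg
dh_actual = 292.8 - 259.2 = 33.6 kJ/kg
eta_s = dh_ideal / dh_actual = 24.9 / 33.6
eta_s = 0.7411

0.7411


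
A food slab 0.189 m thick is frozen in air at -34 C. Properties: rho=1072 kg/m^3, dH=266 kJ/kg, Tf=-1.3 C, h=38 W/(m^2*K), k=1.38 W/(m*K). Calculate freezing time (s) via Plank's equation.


dT = -1.3 - (-34) = 32.7 K
term1 = a/(2h) = 0.189/(2*38) = 0.002486842105
term2 = a^2/(8k) = 0.189^2/(8*1.38) = 0.003235597826
t = rho*dH*1000/dT * (term1 + term2)
t = 1072*266*1000/32.7 * (0.002486842105 + 0.003235597826)
t = 49901 s

49901


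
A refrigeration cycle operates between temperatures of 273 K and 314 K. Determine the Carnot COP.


dT = 314 - 273 = 41 K
COP_carnot = T_cold / dT = 273 / 41
COP_carnot = 6.659

6.659


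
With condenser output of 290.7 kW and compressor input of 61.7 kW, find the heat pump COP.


COP_hp = Q_cond / W
COP_hp = 290.7 / 61.7
COP_hp = 4.712

4.712


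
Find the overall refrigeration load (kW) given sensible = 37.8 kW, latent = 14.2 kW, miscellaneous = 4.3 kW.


Q_total = Q_s + Q_l + Q_misc
Q_total = 37.8 + 14.2 + 4.3
Q_total = 56.3 kW

56.3


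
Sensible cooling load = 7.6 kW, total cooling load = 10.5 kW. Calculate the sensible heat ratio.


SHR = Q_sensible / Q_total
SHR = 7.6 / 10.5
SHR = 0.724

0.724


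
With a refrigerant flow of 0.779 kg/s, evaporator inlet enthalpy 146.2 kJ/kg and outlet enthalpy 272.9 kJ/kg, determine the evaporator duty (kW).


dh = 272.9 - 146.2 = 126.7 kJ/kg
Q_evap = m_dot * dh = 0.779 * 126.7
Q_evap = 98.7 kW

98.7


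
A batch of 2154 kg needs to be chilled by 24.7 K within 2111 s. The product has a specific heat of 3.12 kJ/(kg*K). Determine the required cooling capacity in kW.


Q = m * cp * dT / t
Q = 2154 * 3.12 * 24.7 / 2111
Q = 78.634 kW

78.634


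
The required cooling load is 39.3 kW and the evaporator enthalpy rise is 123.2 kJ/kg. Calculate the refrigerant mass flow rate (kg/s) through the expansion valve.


m_dot = Q / dh
m_dot = 39.3 / 123.2
m_dot = 0.319 kg/s

0.319


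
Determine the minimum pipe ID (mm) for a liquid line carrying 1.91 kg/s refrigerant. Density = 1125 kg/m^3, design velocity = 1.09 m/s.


A = m_dot / (rho * v) = 1.91 / (1125 * 1.09) = 0.001557594292 m^2
d = sqrt(4*A/pi) * 1000
d = 44.5 mm

44.5


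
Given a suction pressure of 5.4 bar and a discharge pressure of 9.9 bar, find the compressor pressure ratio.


PR = P_high / P_low
PR = 9.9 / 5.4
PR = 1.833

1.833


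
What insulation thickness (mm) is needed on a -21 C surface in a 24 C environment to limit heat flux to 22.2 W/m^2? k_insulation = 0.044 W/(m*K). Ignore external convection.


dT = 24 - (-21) = 45 K
thickness = k * dT / q_max * 1000
thickness = 0.044 * 45 / 22.2 * 1000
thickness = 89.2 mm

89.2


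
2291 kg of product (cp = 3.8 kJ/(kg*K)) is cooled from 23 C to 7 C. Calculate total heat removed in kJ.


dT = 23 - (7) = 16 K
Q = m * cp * dT = 2291 * 3.8 * 16
Q = 139293 kJ

139293


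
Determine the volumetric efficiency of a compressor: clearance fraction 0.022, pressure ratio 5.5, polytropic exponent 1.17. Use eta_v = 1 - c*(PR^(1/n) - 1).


PR^(1/n) = 5.5^(1/1.17) = 4.29327417
eta_v = 1 - 0.022 * (4.29327417 - 1)
eta_v = 0.9275

0.9275


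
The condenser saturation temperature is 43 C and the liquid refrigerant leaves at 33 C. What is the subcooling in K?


Subcooling = T_cond - T_liquid
Subcooling = 43 - 33
Subcooling = 10 K

10


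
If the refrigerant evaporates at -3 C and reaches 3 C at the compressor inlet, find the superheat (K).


Superheat = T_suction - T_evap
Superheat = 3 - (-3)
Superheat = 6 K

6


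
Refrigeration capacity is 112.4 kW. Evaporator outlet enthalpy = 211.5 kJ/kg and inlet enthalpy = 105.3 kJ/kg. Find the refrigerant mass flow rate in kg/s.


dh = 211.5 - 105.3 = 106.2 kJ/kg
m_dot = Q / dh = 112.4 / 106.2 = 1.0584 kg/s

1.0584


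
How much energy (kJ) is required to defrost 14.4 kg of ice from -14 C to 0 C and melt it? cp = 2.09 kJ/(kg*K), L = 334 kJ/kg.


Sensible heat = cp * dT = 2.09 * 14 = 29.26 kJ/kg
Total per kg = 29.26 + 334 = 363.26 kJ/kg
Q = m * total = 14.4 * 363.26
Q = 5230.9 kJ

5230.9


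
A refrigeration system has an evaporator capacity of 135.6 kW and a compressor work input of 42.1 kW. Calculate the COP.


COP = Q_evap / W
COP = 135.6 / 42.1
COP = 3.221

3.221


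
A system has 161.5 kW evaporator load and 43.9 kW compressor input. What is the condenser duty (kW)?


Q_cond = Q_evap + W
Q_cond = 161.5 + 43.9
Q_cond = 205.4 kW

205.4


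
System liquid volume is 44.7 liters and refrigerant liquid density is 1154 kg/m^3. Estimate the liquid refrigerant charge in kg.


Charge = V * rho / 1000
Charge = 44.7 * 1154 / 1000
Charge = 51.58 kg

51.58


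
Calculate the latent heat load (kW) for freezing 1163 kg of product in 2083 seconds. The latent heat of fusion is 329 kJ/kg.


Q_lat = m * h_fg / t
Q_lat = 1163 * 329 / 2083
Q_lat = 183.69 kW

183.69


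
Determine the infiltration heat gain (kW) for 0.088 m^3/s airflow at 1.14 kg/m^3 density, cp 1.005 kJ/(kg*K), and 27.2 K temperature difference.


Q = V_dot * rho * cp * dT
Q = 0.088 * 1.14 * 1.005 * 27.2
Q = 2.742 kW

2.742


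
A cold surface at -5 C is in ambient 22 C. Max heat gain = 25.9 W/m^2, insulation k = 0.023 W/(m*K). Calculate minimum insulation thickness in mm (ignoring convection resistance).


dT = 22 - (-5) = 27 K
thickness = k * dT / q_max * 1000
thickness = 0.023 * 27 / 25.9 * 1000
thickness = 24.0 mm

24.0


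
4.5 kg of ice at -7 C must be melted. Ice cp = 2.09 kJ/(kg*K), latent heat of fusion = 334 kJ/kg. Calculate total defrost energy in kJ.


Sensible heat = cp * dT = 2.09 * 7 = 14.63 kJ/kg
Total per kg = 14.63 + 334 = 348.63 kJ/kg
Q = m * total = 4.5 * 348.63
Q = 1568.8 kJ

1568.8


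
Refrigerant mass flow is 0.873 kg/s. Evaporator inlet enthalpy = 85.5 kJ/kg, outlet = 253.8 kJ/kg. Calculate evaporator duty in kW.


dh = 253.8 - 85.5 = 168.3 kJ/kg
Q_evap = m_dot * dh = 0.873 * 168.3
Q_evap = 146.93 kW

146.93


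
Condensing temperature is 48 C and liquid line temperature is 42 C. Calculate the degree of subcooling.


Subcooling = T_cond - T_liquid
Subcooling = 48 - 42
Subcooling = 6 K

6


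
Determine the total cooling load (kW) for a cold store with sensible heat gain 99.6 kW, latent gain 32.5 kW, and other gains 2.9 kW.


Q_total = Q_s + Q_l + Q_misc
Q_total = 99.6 + 32.5 + 2.9
Q_total = 135.0 kW

135.0


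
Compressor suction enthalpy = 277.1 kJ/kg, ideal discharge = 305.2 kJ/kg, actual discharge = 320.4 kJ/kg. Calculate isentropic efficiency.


dh_ideal = 305.2 - 277.1 = 28.1 kJ/kg
dh_actual = 320.4 - 277.1 = 43.3 kJ/kg
eta_s = dh_ideal / dh_actual = 28.1 / 43.3
eta_s = 0.649

0.649


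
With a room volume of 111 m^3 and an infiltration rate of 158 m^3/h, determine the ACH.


ACH = flow / volume
ACH = 158 / 111
ACH = 1.423

1.423


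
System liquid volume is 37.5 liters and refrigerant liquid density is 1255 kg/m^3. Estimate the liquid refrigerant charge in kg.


Charge = V * rho / 1000
Charge = 37.5 * 1255 / 1000
Charge = 47.06 kg

47.06


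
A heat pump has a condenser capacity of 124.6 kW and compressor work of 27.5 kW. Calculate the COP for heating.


COP_hp = Q_cond / W
COP_hp = 124.6 / 27.5
COP_hp = 4.531

4.531


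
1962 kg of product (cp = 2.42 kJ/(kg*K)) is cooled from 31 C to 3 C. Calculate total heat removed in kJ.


dT = 31 - (3) = 28 K
Q = m * cp * dT = 1962 * 2.42 * 28
Q = 132945 kJ

132945


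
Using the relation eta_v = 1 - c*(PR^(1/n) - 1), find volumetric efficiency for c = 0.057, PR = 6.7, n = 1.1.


PR^(1/n) = 6.7^(1/1.1) = 5.63607928
eta_v = 1 - 0.057 * (5.63607928 - 1)
eta_v = 0.7357

0.7357


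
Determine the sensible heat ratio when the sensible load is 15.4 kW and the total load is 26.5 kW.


SHR = Q_sensible / Q_total
SHR = 15.4 / 26.5
SHR = 0.581

0.581


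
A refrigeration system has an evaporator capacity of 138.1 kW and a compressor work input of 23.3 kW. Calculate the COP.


COP = Q_evap / W
COP = 138.1 / 23.3
COP = 5.927

5.927


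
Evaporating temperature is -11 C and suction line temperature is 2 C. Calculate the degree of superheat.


Superheat = T_suction - T_evap
Superheat = 2 - (-11)
Superheat = 13 K

13


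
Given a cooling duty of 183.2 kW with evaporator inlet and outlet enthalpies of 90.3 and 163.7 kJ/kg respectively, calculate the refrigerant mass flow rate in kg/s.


dh = 163.7 - 90.3 = 73.4 kJ/kg
m_dot = Q / dh = 183.2 / 73.4 = 2.4959 kg/s

2.4959


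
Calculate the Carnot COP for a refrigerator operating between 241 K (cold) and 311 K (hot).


dT = 311 - 241 = 70 K
COP_carnot = T_cold / dT = 241 / 70
COP_carnot = 3.443

3.443


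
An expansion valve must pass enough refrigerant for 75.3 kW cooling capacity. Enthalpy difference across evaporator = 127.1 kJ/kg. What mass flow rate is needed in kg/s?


m_dot = Q / dh
m_dot = 75.3 / 127.1
m_dot = 0.5924 kg/s

0.5924


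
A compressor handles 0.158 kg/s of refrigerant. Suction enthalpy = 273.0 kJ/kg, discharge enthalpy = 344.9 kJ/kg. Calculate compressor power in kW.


dh = 344.9 - 273.0 = 71.9 kJ/kg
W = m_dot * dh = 0.158 * 71.9 = 11.36 kW

11.36


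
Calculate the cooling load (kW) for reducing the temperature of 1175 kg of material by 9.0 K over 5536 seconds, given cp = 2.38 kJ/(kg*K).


Q = m * cp * dT / t
Q = 1175 * 2.38 * 9.0 / 5536
Q = 4.546 kW

4.546


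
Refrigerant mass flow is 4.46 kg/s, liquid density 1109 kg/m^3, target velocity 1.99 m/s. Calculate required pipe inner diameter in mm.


A = m_dot / (rho * v) = 4.46 / (1109 * 1.99) = 0.002020925185 m^2
d = sqrt(4*A/pi) * 1000
d = 50.7 mm

50.7


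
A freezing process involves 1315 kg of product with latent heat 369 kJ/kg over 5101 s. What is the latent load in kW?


Q_lat = m * h_fg / t
Q_lat = 1315 * 369 / 5101
Q_lat = 95.13 kW

95.13


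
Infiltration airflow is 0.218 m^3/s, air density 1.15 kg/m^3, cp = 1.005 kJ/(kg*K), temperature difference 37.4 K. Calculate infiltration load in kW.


Q = V_dot * rho * cp * dT
Q = 0.218 * 1.15 * 1.005 * 37.4
Q = 9.423 kW

9.423


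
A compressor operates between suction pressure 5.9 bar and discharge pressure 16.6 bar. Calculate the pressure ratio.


PR = P_high / P_low
PR = 16.6 / 5.9
PR = 2.814

2.814


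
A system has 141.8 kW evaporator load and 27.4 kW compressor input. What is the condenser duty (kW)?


Q_cond = Q_evap + W
Q_cond = 141.8 + 27.4
Q_cond = 169.2 kW

169.2


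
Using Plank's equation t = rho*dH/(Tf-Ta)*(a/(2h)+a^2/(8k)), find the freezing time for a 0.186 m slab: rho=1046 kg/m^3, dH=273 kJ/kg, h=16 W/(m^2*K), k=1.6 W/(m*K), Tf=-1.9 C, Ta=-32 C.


dT = -1.9 - (-32) = 30.1 K
term1 = a/(2h) = 0.186/(2*16) = 0.0058125
term2 = a^2/(8k) = 0.186^2/(8*1.6) = 0.0027028125
t = rho*dH*1000/dT * (term1 + term2)
t = 1046*273*1000/30.1 * (0.0058125 + 0.0027028125)
t = 80785 s

80785


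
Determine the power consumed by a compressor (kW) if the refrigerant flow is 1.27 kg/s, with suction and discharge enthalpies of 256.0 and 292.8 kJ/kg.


dh = 292.8 - 256.0 = 36.8 kJ/kg
W = m_dot * dh = 1.27 * 36.8 = 46.74 kW

46.74


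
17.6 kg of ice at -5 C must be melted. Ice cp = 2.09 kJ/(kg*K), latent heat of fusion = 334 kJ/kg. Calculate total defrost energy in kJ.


Sensible heat = cp * dT = 2.09 * 5 = 10.45 kJ/kg
Total per kg = 10.45 + 334 = 344.45 kJ/kg
Q = m * total = 17.6 * 344.45
Q = 6062.3 kJ

6062.3


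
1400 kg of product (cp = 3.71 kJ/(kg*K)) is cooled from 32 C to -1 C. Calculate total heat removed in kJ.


dT = 32 - (-1) = 33 K
Q = m * cp * dT = 1400 * 3.71 * 33
Q = 171402 kJ

171402


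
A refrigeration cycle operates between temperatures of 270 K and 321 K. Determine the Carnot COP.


dT = 321 - 270 = 51 K
COP_carnot = T_cold / dT = 270 / 51
COP_carnot = 5.294

5.294


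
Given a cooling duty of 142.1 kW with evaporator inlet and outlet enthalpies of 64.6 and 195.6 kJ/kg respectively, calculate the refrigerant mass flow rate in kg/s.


dh = 195.6 - 64.6 = 131.0 kJ/kg
m_dot = Q / dh = 142.1 / 131.0 = 1.0847 kg/s

1.0847


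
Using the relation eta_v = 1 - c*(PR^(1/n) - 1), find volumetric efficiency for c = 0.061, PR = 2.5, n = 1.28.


PR^(1/n) = 2.5^(1/1.28) = 2.04592935
eta_v = 1 - 0.061 * (2.04592935 - 1)
eta_v = 0.9362

0.9362


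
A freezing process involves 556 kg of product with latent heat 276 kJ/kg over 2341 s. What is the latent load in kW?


Q_lat = m * h_fg / t
Q_lat = 556 * 276 / 2341
Q_lat = 65.55 kW

65.55


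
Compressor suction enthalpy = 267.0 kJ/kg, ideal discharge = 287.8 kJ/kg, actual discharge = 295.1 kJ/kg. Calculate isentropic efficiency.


dh_ideal = 287.8 - 267.0 = 20.8 kJ/kg
dh_actual = 295.1 - 267.0 = 28.1 kJ/kg
eta_s = dh_ideal / dh_actual = 20.8 / 28.1
eta_s = 0.7402

0.7402


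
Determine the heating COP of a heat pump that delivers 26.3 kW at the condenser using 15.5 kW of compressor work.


COP_hp = Q_cond / W
COP_hp = 26.3 / 15.5
COP_hp = 1.697

1.697


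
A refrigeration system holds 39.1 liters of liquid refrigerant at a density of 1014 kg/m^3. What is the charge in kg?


Charge = V * rho / 1000
Charge = 39.1 * 1014 / 1000
Charge = 39.65 kg

39.65


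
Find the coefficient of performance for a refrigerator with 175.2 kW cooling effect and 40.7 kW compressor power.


COP = Q_evap / W
COP = 175.2 / 40.7
COP = 4.305

4.305


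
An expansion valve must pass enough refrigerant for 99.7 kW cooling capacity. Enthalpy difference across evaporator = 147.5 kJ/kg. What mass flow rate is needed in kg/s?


m_dot = Q / dh
m_dot = 99.7 / 147.5
m_dot = 0.6759 kg/s

0.6759


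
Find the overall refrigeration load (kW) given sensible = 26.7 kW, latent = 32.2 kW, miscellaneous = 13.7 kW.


Q_total = Q_s + Q_l + Q_misc
Q_total = 26.7 + 32.2 + 13.7
Q_total = 72.6 kW

72.6


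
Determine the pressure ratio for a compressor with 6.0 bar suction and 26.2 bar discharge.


PR = P_high / P_low
PR = 26.2 / 6.0
PR = 4.367

4.367


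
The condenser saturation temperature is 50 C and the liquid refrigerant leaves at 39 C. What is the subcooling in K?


Subcooling = T_cond - T_liquid
Subcooling = 50 - 39
Subcooling = 11 K

11


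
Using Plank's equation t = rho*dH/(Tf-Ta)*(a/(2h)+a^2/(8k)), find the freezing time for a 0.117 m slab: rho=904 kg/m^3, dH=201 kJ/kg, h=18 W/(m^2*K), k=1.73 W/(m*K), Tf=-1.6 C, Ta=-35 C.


dT = -1.6 - (-35) = 33.4 K
term1 = a/(2h) = 0.117/(2*18) = 0.00325
term2 = a^2/(8k) = 0.117^2/(8*1.73) = 0.0009890895954
t = rho*dH*1000/dT * (term1 + term2)
t = 904*201*1000/33.4 * (0.00325 + 0.0009890895954)
t = 23062 s

23062


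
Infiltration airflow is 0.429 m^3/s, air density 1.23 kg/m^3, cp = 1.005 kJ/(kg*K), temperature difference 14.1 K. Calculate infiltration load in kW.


Q = V_dot * rho * cp * dT
Q = 0.429 * 1.23 * 1.005 * 14.1
Q = 7.477 kW

7.477


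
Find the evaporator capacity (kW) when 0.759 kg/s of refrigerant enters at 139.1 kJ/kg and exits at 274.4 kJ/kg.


dh = 274.4 - 139.1 = 135.3 kJ/kg
Q_evap = m_dot * dh = 0.759 * 135.3
Q_evap = 102.69 kW

102.69


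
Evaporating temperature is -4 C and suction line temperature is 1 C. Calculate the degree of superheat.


Superheat = T_suction - T_evap
Superheat = 1 - (-4)
Superheat = 5 K

5


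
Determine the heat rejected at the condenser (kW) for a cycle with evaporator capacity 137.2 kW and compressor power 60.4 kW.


Q_cond = Q_evap + W
Q_cond = 137.2 + 60.4
Q_cond = 197.6 kW

197.6


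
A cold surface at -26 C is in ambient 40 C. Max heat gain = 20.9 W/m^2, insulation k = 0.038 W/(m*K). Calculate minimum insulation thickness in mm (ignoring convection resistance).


dT = 40 - (-26) = 66 K
thickness = k * dT / q_max * 1000
thickness = 0.038 * 66 / 20.9 * 1000
thickness = 120.0 mm

120.0


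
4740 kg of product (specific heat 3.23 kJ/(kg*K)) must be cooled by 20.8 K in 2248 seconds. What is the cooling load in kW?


Q = m * cp * dT / t
Q = 4740 * 3.23 * 20.8 / 2248
Q = 141.66 kW

141.66


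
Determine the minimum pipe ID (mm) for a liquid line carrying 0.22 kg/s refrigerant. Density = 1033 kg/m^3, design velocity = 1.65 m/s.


A = m_dot / (rho * v) = 0.22 / (1033 * 1.65) = 0.0001290738948 m^2
d = sqrt(4*A/pi) * 1000
d = 12.8 mm

12.8


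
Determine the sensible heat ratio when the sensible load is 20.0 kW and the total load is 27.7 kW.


SHR = Q_sensible / Q_total
SHR = 20.0 / 27.7
SHR = 0.722

0.722


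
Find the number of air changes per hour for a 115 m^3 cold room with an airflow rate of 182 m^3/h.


ACH = flow / volume
ACH = 182 / 115
ACH = 1.583

1.583


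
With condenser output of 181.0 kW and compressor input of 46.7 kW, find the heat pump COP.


COP_hp = Q_cond / W
COP_hp = 181.0 / 46.7
COP_hp = 3.876

3.876


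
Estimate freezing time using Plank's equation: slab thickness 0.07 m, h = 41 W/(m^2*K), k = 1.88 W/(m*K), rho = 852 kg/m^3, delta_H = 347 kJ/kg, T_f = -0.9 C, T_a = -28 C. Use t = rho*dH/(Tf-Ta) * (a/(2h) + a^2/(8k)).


dT = -0.9 - (-28) = 27.1 K
term1 = a/(2h) = 0.07/(2*41) = 0.0008536585366
term2 = a^2/(8k) = 0.07^2/(8*1.88) = 0.0003257978723
t = rho*dH*1000/dT * (term1 + term2)
t = 852*347*1000/27.1 * (0.0008536585366 + 0.0003257978723)
t = 12867 s

12867


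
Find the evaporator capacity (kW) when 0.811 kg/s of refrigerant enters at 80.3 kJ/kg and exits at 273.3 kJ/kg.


dh = 273.3 - 80.3 = 193.0 kJ/kg
Q_evap = m_dot * dh = 0.811 * 193.0
Q_evap = 156.52 kW

156.52


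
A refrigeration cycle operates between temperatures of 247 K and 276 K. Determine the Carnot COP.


dT = 276 - 247 = 29 K
COP_carnot = T_cold / dT = 247 / 29
COP_carnot = 8.517

8.517


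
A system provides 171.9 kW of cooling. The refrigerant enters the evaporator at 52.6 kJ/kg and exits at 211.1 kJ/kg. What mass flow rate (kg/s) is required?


dh = 211.1 - 52.6 = 158.5 kJ/kg
m_dot = Q / dh = 171.9 / 158.5 = 1.0845 kg/s

1.0845


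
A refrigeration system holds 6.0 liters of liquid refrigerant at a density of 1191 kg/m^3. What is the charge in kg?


Charge = V * rho / 1000
Charge = 6.0 * 1191 / 1000
Charge = 7.15 kg

7.15


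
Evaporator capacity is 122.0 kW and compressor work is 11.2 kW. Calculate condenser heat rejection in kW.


Q_cond = Q_evap + W
Q_cond = 122.0 + 11.2
Q_cond = 133.2 kW

133.2


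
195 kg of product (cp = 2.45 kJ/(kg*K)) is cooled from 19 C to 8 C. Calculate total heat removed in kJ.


dT = 19 - (8) = 11 K
Q = m * cp * dT = 195 * 2.45 * 11
Q = 5255 kJ

5255


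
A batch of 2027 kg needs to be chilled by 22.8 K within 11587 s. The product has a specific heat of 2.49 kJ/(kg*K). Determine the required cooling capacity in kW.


Q = m * cp * dT / t
Q = 2027 * 2.49 * 22.8 / 11587
Q = 9.932 kW

9.932


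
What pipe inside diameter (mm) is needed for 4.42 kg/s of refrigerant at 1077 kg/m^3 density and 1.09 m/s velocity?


A = m_dot / (rho * v) = 4.42 / (1077 * 1.09) = 0.0037651308 m^2
d = sqrt(4*A/pi) * 1000
d = 69.2 mm

69.2


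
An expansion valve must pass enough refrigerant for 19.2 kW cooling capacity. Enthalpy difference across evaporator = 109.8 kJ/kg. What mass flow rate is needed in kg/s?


m_dot = Q / dh
m_dot = 19.2 / 109.8
m_dot = 0.1749 kg/s

0.1749


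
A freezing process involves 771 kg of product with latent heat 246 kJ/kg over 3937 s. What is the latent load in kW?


Q_lat = m * h_fg / t
Q_lat = 771 * 246 / 3937
Q_lat = 48.18 kW

48.18


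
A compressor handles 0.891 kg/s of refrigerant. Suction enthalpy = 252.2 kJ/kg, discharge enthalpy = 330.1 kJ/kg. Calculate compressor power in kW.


dh = 330.1 - 252.2 = 77.9 kJ/kg
W = m_dot * dh = 0.891 * 77.9 = 69.41 kW

69.41


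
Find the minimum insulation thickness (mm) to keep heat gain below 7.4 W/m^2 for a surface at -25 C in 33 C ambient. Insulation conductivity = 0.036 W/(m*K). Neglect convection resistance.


dT = 33 - (-25) = 58 K
thickness = k * dT / q_max * 1000
thickness = 0.036 * 58 / 7.4 * 1000
thickness = 282.2 mm

282.2


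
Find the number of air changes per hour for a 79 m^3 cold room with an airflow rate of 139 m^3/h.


ACH = flow / volume
ACH = 139 / 79
ACH = 1.759

1.759


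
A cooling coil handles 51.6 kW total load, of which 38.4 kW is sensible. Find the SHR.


SHR = Q_sensible / Q_total
SHR = 38.4 / 51.6
SHR = 0.744

0.744


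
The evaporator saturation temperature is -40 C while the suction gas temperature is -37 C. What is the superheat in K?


Superheat = T_suction - T_evap
Superheat = -37 - (-40)
Superheat = 3 K

3


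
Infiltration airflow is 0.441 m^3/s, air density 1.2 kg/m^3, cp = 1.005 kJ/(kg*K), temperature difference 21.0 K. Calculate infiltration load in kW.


Q = V_dot * rho * cp * dT
Q = 0.441 * 1.2 * 1.005 * 21.0
Q = 11.169 kW

11.169


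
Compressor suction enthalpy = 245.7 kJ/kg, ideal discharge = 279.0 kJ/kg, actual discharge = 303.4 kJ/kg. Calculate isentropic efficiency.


dh_ideal = 279.0 - 245.7 = 33.3 kJ/kg
dh_actual = 303.4 - 245.7 = 57.7 kJ/kg
eta_s = dh_ideal / dh_actual = 33.3 / 57.7
eta_s = 0.5771

0.5771


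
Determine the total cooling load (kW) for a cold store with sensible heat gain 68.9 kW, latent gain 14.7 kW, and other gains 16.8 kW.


Q_total = Q_s + Q_l + Q_misc
Q_total = 68.9 + 14.7 + 16.8
Q_total = 100.4 kW

100.4


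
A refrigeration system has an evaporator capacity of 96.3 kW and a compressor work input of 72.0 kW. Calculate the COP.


COP = Q_evap / W
COP = 96.3 / 72.0
COP = 1.338

1.338


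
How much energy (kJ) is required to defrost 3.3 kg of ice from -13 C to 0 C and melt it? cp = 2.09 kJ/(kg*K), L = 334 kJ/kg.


Sensible heat = cp * dT = 2.09 * 13 = 27.17 kJ/kg
Total per kg = 27.17 + 334 = 361.17 kJ/kg
Q = m * total = 3.3 * 361.17
Q = 1191.9 kJ

1191.9


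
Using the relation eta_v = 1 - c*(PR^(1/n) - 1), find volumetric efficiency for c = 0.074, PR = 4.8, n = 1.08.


PR^(1/n) = 4.8^(1/1.08) = 4.27345292
eta_v = 1 - 0.074 * (4.27345292 - 1)
eta_v = 0.7578

0.7578


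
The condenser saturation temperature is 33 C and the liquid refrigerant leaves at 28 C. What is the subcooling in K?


Subcooling = T_cond - T_liquid
Subcooling = 33 - 28
Subcooling = 5 K

5


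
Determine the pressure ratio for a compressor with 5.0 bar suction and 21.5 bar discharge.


PR = P_high / P_low
PR = 21.5 / 5.0
PR = 4.3

4.3


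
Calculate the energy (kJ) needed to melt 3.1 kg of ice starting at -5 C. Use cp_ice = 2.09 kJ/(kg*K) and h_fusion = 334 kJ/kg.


Sensible heat = cp * dT = 2.09 * 5 = 10.45 kJ/kg
Total per kg = 10.45 + 334 = 344.45 kJ/kg
Q = m * total = 3.1 * 344.45
Q = 1067.8 kJ

1067.8


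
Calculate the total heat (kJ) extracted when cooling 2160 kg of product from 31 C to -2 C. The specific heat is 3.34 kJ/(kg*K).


dT = 31 - (-2) = 33 K
Q = m * cp * dT = 2160 * 3.34 * 33
Q = 238075 kJ

238075


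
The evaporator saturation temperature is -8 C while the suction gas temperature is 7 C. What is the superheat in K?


Superheat = T_suction - T_evap
Superheat = 7 - (-8)
Superheat = 15 K

15


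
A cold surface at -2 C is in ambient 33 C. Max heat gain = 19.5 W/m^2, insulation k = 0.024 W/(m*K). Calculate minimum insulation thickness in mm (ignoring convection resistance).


dT = 33 - (-2) = 35 K
thickness = k * dT / q_max * 1000
thickness = 0.024 * 35 / 19.5 * 1000
thickness = 43.1 mm

43.1


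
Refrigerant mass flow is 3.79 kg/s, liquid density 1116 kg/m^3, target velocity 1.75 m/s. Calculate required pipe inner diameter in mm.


A = m_dot / (rho * v) = 3.79 / (1116 * 1.75) = 0.001940604199 m^2
d = sqrt(4*A/pi) * 1000
d = 49.7 mm

49.7


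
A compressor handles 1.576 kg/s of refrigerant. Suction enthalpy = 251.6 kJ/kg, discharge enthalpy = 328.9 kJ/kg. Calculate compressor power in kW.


dh = 328.9 - 251.6 = 77.3 kJ/kg
W = m_dot * dh = 1.576 * 77.3 = 121.82 kW

121.82


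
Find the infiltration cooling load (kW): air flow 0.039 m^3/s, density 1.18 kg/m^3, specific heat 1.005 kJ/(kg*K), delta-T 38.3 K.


Q = V_dot * rho * cp * dT
Q = 0.039 * 1.18 * 1.005 * 38.3
Q = 1.771 kW

1.771


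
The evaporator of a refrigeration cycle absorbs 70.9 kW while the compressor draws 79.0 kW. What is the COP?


COP = Q_evap / W
COP = 70.9 / 79.0
COP = 0.897

0.897


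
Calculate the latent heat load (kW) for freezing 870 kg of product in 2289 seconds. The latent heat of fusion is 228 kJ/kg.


Q_lat = m * h_fg / t
Q_lat = 870 * 228 / 2289
Q_lat = 86.66 kW

86.66


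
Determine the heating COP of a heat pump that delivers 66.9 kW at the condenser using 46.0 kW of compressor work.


COP_hp = Q_cond / W
COP_hp = 66.9 / 46.0
COP_hp = 1.454

1.454


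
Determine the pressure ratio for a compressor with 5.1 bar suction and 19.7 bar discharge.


PR = P_high / P_low
PR = 19.7 / 5.1
PR = 3.863

3.863


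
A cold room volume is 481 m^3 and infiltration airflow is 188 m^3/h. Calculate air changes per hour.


ACH = flow / volume
ACH = 188 / 481
ACH = 0.391

0.391


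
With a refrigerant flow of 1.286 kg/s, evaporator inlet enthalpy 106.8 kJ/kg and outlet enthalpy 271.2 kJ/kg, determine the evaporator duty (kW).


dh = 271.2 - 106.8 = 164.4 kJ/kg
Q_evap = m_dot * dh = 1.286 * 164.4
Q_evap = 211.42 kW

211.42


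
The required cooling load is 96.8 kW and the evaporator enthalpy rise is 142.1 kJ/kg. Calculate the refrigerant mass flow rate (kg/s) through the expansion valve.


m_dot = Q / dh
m_dot = 96.8 / 142.1
m_dot = 0.6812 kg/s

0.6812


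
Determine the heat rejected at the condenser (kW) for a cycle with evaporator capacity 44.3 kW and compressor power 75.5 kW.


Q_cond = Q_evap + W
Q_cond = 44.3 + 75.5
Q_cond = 119.8 kW

119.8


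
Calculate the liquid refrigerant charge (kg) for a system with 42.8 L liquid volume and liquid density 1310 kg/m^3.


Charge = V * rho / 1000
Charge = 42.8 * 1310 / 1000
Charge = 56.07 kg

56.07


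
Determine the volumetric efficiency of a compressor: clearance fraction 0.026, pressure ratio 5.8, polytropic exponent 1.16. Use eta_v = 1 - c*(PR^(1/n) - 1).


PR^(1/n) = 5.8^(1/1.16) = 4.55121739
eta_v = 1 - 0.026 * (4.55121739 - 1)
eta_v = 0.9077

0.9077


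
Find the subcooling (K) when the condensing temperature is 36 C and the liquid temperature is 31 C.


Subcooling = T_cond - T_liquid
Subcooling = 36 - 31
Subcooling = 5 K

5


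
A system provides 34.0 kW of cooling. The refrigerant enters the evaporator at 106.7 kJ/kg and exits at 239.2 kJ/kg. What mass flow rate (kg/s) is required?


dh = 239.2 - 106.7 = 132.5 kJ/kg
m_dot = Q / dh = 34.0 / 132.5 = 0.2566 kg/s

0.2566


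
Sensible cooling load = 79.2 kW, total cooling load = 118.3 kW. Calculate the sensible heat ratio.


SHR = Q_sensible / Q_total
SHR = 79.2 / 118.3
SHR = 0.669

0.669


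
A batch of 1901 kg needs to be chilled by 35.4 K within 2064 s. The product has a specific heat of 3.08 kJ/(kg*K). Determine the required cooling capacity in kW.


Q = m * cp * dT / t
Q = 1901 * 3.08 * 35.4 / 2064
Q = 100.421 kW

100.421


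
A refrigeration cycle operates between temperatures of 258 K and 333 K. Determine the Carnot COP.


dT = 333 - 258 = 75 K
COP_carnot = T_cold / dT = 258 / 75
COP_carnot = 3.44

3.44


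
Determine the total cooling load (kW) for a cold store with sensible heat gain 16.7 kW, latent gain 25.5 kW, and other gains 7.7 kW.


Q_total = Q_s + Q_l + Q_misc
Q_total = 16.7 + 25.5 + 7.7
Q_total = 49.9 kW

49.9


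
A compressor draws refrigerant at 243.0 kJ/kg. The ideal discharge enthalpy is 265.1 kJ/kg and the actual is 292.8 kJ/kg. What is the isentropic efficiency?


dh_ideal = 265.1 - 243.0 = 22.1 kJ/kg
dh_actual = 292.8 - 243.0 = 49.8 kJ/kg
eta_s = dh_ideal / dh_actual = 22.1 / 49.8
eta_s = 0.4438

0.4438


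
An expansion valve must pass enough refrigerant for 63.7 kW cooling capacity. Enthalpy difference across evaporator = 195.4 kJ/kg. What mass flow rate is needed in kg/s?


m_dot = Q / dh
m_dot = 63.7 / 195.4
m_dot = 0.326 kg/s

0.326


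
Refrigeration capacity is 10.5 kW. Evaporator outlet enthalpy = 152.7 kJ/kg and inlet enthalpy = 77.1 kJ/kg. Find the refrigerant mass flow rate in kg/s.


dh = 152.7 - 77.1 = 75.6 kJ/kg
m_dot = Q / dh = 10.5 / 75.6 = 0.1389 kg/s

0.1389


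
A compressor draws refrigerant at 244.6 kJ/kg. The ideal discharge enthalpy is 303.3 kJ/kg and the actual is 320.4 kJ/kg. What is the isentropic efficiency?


dh_ideal = 303.3 - 244.6 = 58.7 kJ/kg
dh_actual = 320.4 - 244.6 = 75.8 kJ/kg
eta_s = dh_ideal / dh_actual = 58.7 / 75.8
eta_s = 0.7744

0.7744


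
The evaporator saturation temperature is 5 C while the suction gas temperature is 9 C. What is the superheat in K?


Superheat = T_suction - T_evap
Superheat = 9 - (5)
Superheat = 4 K

4


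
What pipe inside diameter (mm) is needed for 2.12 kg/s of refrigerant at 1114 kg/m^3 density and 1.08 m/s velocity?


A = m_dot / (rho * v) = 2.12 / (1114 * 1.08) = 0.001762085245 m^2
d = sqrt(4*A/pi) * 1000
d = 47.4 mm

47.4


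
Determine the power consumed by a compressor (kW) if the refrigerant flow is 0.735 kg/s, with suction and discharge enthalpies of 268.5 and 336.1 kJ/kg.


dh = 336.1 - 268.5 = 67.6 kJ/kg
W = m_dot * dh = 0.735 * 67.6 = 49.69 kW

49.69


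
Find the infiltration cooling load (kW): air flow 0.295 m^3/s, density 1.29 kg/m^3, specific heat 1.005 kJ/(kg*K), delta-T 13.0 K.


Q = V_dot * rho * cp * dT
Q = 0.295 * 1.29 * 1.005 * 13.0
Q = 4.972 kW

4.972


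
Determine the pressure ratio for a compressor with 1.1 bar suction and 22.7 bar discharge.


PR = P_high / P_low
PR = 22.7 / 1.1
PR = 20.636

20.636


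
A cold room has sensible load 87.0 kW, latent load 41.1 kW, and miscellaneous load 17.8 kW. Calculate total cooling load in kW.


Q_total = Q_s + Q_l + Q_misc
Q_total = 87.0 + 41.1 + 17.8
Q_total = 145.9 kW

145.9


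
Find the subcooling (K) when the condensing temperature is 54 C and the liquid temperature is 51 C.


Subcooling = T_cond - T_liquid
Subcooling = 54 - 51
Subcooling = 3 K

3


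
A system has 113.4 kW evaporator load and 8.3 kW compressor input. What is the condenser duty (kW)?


Q_cond = Q_evap + W
Q_cond = 113.4 + 8.3
Q_cond = 121.7 kW

121.7


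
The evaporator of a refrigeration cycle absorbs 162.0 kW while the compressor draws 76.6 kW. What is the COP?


COP = Q_evap / W
COP = 162.0 / 76.6
COP = 2.115

2.115


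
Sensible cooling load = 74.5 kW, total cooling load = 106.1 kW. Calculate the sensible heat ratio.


SHR = Q_sensible / Q_total
SHR = 74.5 / 106.1
SHR = 0.702

0.702


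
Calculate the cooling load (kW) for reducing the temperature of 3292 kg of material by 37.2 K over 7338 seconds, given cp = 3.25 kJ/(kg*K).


Q = m * cp * dT / t
Q = 3292 * 3.25 * 37.2 / 7338
Q = 54.239 kW

54.239


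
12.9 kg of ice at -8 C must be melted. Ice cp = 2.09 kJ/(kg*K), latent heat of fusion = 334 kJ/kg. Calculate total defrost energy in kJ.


Sensible heat = cp * dT = 2.09 * 8 = 16.72 kJ/kg
Total per kg = 16.72 + 334 = 350.72 kJ/kg
Q = m * total = 12.9 * 350.72
Q = 4524.3 kJ

4524.3


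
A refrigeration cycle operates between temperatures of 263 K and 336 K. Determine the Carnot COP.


dT = 336 - 263 = 73 K
COP_carnot = T_cold / dT = 263 / 73
COP_carnot = 3.603

3.603


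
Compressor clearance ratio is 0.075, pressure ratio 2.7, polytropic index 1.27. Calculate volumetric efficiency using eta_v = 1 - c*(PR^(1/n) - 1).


PR^(1/n) = 2.7^(1/1.27) = 2.18603196
eta_v = 1 - 0.075 * (2.18603196 - 1)
eta_v = 0.911

0.911


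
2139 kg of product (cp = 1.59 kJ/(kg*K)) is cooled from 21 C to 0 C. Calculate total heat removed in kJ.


dT = 21 - (0) = 21 K
Q = m * cp * dT = 2139 * 1.59 * 21
Q = 71421 kJ

71421


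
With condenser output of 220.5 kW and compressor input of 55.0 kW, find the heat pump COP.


COP_hp = Q_cond / W
COP_hp = 220.5 / 55.0
COP_hp = 4.009

4.009


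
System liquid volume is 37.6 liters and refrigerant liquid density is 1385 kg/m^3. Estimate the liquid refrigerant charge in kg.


Charge = V * rho / 1000
Charge = 37.6 * 1385 / 1000
Charge = 52.08 kg

52.08


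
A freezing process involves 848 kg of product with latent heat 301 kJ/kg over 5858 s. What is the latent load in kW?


Q_lat = m * h_fg / t
Q_lat = 848 * 301 / 5858
Q_lat = 43.57 kW

43.57


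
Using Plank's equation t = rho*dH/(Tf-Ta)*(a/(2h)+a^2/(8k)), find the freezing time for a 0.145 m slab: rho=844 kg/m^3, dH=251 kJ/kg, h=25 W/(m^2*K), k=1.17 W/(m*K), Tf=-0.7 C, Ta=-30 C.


dT = -0.7 - (-30) = 29.3 K
term1 = a/(2h) = 0.145/(2*25) = 0.0029
term2 = a^2/(8k) = 0.145^2/(8*1.17) = 0.002246260684
t = rho*dH*1000/dT * (term1 + term2)
t = 844*251*1000/29.3 * (0.0029 + 0.002246260684)
t = 37208 s

37208


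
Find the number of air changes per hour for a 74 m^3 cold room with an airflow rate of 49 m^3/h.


ACH = flow / volume
ACH = 49 / 74
ACH = 0.662

0.662


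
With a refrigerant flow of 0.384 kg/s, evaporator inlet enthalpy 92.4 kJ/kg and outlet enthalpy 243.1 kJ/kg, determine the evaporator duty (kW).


dh = 243.1 - 92.4 = 150.7 kJ/kg
Q_evap = m_dot * dh = 0.384 * 150.7
Q_evap = 57.87 kW

57.87


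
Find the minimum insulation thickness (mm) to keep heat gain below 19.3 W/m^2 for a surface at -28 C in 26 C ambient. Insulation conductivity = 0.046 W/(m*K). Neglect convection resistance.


dT = 26 - (-28) = 54 K
thickness = k * dT / q_max * 1000
thickness = 0.046 * 54 / 19.3 * 1000
thickness = 128.7 mm

128.7


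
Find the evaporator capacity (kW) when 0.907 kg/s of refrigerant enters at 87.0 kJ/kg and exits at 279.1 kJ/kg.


dh = 279.1 - 87.0 = 192.1 kJ/kg
Q_evap = m_dot * dh = 0.907 * 192.1
Q_evap = 174.23 kW

174.23


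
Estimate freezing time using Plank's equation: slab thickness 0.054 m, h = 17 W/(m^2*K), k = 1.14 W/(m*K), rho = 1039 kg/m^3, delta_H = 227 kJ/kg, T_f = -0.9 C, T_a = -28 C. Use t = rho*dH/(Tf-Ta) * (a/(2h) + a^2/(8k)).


dT = -0.9 - (-28) = 27.1 K
term1 = a/(2h) = 0.054/(2*17) = 0.001588235294
term2 = a^2/(8k) = 0.054^2/(8*1.14) = 0.0003197368421
t = rho*dH*1000/dT * (term1 + term2)
t = 1039*227*1000/27.1 * (0.001588235294 + 0.0003197368421)
t = 16605 s

16605


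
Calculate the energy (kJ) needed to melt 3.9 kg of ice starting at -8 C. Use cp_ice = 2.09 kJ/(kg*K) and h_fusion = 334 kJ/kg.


Sensible heat = cp * dT = 2.09 * 8 = 16.72 kJ/kg
Total per kg = 16.72 + 334 = 350.72 kJ/kg
Q = m * total = 3.9 * 350.72
Q = 1367.8 kJ

1367.8


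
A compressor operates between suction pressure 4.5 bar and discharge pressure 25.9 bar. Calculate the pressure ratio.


PR = P_high / P_low
PR = 25.9 / 4.5
PR = 5.756

5.756


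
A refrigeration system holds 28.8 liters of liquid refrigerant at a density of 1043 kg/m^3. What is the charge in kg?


Charge = V * rho / 1000
Charge = 28.8 * 1043 / 1000
Charge = 30.04 kg

30.04


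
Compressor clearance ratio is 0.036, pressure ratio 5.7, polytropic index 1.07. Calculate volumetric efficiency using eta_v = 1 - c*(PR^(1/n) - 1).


PR^(1/n) = 5.7^(1/1.07) = 5.08657086
eta_v = 1 - 0.036 * (5.08657086 - 1)
eta_v = 0.8529

0.8529


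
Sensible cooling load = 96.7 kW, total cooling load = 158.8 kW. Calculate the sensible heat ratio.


SHR = Q_sensible / Q_total
SHR = 96.7 / 158.8
SHR = 0.609

0.609


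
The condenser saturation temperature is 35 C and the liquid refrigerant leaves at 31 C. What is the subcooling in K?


Subcooling = T_cond - T_liquid
Subcooling = 35 - 31
Subcooling = 4 K

4


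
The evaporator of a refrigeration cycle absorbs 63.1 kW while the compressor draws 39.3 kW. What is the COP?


COP = Q_evap / W
COP = 63.1 / 39.3
COP = 1.606

1.606


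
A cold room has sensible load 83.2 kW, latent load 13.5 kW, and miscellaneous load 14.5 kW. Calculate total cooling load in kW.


Q_total = Q_s + Q_l + Q_misc
Q_total = 83.2 + 13.5 + 14.5
Q_total = 111.2 kW

111.2


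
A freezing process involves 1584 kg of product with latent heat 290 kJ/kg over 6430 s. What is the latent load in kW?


Q_lat = m * h_fg / t
Q_lat = 1584 * 290 / 6430
Q_lat = 71.44 kW

71.44
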